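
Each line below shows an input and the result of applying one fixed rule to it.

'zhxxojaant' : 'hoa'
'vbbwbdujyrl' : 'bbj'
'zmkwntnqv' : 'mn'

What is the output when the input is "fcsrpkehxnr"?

cph

Each output is the input with this applied: delete the last 2 characters, then keep one character in every 3, starting at position 2 (positions 2nd, 5th, 8th, ...).
Applying both steps to "fcsrpkehxnr": "fcsrpkehx", then "cph".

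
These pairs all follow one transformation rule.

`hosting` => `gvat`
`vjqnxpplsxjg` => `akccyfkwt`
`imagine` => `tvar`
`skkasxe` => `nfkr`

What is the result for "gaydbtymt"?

The transformation: shift every letter 13 places forward in the alphabet (wrapping around) — i.e. ROT13, then delete the first 3 characters.
Applying both steps to "gaydbtymt": "tnlqoglzg", then "qoglzg".
(Check on "imagine": → "vzntvar" → "tvar" ✓)

qoglzg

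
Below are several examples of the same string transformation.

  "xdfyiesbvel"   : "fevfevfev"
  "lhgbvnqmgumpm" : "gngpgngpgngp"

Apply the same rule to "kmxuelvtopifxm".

xlofxlofxlof

The transformation: keep one character in every 3, starting at position 3 (positions 3rd, 6th, 9th, ...), then write the whole string 3 times in a row.
Working it through for "kmxuelvtopifxm": intermediate "xlof", final "xlofxlofxlof".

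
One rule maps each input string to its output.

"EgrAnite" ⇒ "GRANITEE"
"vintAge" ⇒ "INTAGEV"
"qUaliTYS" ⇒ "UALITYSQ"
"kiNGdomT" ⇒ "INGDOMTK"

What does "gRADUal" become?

Each output is the input with this applied: move the first character to the end, then convert every letter to uppercase.
On "gRADUal": the first step gives "RADUalg", and the second then gives "RADUALG".

RADUALG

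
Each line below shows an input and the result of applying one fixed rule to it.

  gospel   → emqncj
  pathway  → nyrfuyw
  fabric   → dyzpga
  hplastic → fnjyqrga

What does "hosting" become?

In each case the input is transformed by: shift every letter 2 places backward in the alphabet (wrapping around).
Doing the same to "hosting": "fmqrgle".

fmqrgle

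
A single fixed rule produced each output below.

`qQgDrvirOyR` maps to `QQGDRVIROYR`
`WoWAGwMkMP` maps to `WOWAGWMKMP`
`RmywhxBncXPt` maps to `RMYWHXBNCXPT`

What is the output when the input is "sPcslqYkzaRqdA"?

SPCSLQYKZARQDA

Rule — convert every letter to uppercase.
So "sPcslqYkzaRqdA" becomes "SPCSLQYKZARQDA".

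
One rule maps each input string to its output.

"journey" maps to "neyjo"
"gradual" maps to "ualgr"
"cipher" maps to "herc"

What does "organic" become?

nicor

In each case the input is transformed by: move the last 3 characters to the front (rotate right by 3), then delete the last 2 characters.
For "organic" the result is "nicor".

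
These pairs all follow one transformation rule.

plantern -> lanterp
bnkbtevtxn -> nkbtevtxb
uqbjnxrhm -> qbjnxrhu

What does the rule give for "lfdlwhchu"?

fdlwhchl

Looking at the pairs, the operation is to delete the last character, then move the first character to the end.
"lfdlwhchu" → "lfdlwhch" → "fdlwhchl".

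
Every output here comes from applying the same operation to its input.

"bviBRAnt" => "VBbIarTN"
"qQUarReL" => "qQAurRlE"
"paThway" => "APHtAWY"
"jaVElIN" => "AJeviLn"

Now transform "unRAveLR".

Rule — swap each adjacent pair of characters (1↔2, 3↔4, ...), then flip the case of every letter.
Starting from "unRAveLR": after the first operation, "nuARevRL"; after the second, "NUarEVrl".

NUarEVrl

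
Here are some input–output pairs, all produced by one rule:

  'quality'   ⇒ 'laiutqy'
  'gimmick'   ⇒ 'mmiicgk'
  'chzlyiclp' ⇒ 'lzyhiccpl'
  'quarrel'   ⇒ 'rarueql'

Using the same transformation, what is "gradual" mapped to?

What's happening: move the first 3 characters to the end (rotate left by 3), then take characters alternately from the front and the back (1st, last, 2nd, 2nd-last, ...).
Working it through for "gradual": intermediate "dualgra", final "dauragl".

dauragl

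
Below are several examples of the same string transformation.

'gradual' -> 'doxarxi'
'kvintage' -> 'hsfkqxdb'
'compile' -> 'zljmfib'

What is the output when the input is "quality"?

The pattern: shift every letter 3 places backward in the alphabet (wrapping around).
Applying that to "quality" gives "nrxifqv".

nrxifqv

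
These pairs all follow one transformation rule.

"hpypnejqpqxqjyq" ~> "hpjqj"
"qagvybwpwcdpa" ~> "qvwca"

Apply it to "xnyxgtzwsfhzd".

The rule is to keep one character in every 3, starting at position 1 (positions 1st, 4th, 7th, ...).
On "xnyxgtzwsfhzd" that produces "xxzfd".

xxzfd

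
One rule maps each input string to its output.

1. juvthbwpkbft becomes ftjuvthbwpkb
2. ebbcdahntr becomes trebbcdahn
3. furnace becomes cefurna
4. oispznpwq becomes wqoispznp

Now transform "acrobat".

The rule is to move the last 2 characters to the front (rotate right by 2).
For "acrobat" the result is "atacrob".

atacrob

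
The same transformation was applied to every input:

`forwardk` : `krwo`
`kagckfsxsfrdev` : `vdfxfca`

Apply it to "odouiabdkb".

bdaud

What's happening: keep every other character starting from the second (positions 2nd, 4th, 6th, ...), then reverse the string.
Applying that to "odouiabdkb" gives "bdaud".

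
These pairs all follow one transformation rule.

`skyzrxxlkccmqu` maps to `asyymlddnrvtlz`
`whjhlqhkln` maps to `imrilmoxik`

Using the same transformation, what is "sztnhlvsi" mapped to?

oimwtjtau

The pattern: move the first 3 characters to the end (rotate left by 3), then shift every letter 1 place forward in the alphabet (wrapping around).
"sztnhlvsi" → "nhlvsiszt" → "oimwtjtau".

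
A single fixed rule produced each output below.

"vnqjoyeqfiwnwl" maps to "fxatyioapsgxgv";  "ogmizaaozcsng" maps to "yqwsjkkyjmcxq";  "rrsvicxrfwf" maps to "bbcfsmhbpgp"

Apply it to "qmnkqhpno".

awxuarzxy

Looking at the pairs, the operation is to shift every letter 10 places forward in the alphabet (wrapping around).
So "qmnkqhpno" becomes "awxuarzxy".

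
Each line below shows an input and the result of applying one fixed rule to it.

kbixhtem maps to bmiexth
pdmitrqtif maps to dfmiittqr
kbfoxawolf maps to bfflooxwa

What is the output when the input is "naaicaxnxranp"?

apaniacraxxn

What's happening: delete the first character, then take characters alternately from the front and the back (1st, last, 2nd, 2nd-last, ...).
For "naaicaxnxranp" the result is "apaniacraxxn".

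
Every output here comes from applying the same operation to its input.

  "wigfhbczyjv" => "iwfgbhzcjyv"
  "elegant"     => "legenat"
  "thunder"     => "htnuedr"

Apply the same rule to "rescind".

Looking at the pairs, the operation is to swap each adjacent pair of characters (1↔2, 3↔4, ...).
On "rescind" that produces "ercsnid".

ercsnid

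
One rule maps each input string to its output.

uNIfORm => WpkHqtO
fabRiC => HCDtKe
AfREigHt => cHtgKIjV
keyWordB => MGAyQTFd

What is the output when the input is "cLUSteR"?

The transformation: shift every letter 2 places forward in the alphabet (wrapping around), then flip the case of every letter.
For "cLUSteR", step one produces "eNWUvgT"; step two turns that into "EnwuVGt".

EnwuVGt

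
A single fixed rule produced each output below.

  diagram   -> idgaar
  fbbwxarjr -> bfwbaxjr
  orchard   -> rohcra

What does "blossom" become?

lbsoos

Each output is the input with this applied: swap each adjacent pair of characters (1↔2, 3↔4, ...), then delete the last character.
So "blossom" becomes "lbsoos".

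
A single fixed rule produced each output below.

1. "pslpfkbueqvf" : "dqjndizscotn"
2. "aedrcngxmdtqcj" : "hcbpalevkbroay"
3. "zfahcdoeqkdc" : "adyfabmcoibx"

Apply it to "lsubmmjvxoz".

xqszkkhtvmj

Looking at the pairs, the operation is to shift every letter 2 places backward in the alphabet (wrapping around), then swap the first and last characters.
On "lsubmmjvxoz": the first step gives "jqszkkhtvmx", and the second then gives "xqszkkhtvmj".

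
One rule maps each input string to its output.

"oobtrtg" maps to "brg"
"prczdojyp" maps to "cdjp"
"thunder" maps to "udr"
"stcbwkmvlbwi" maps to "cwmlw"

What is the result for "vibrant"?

bat

Rule — keep every other character starting from the first (positions 1st, 3rd, 5th, ...), then delete the first character.
Applying that to "vibrant" gives "bat".
(Check on "prczdojyp": → "pcdjp" → "cdjp" ✓)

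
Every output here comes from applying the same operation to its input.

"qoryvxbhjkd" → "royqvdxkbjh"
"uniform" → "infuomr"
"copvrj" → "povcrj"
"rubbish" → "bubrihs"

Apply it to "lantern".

Rule — move the first 2 characters to the end (rotate left by 2), then take characters alternately from the front and the back (1st, last, 2nd, 2nd-last, ...).
For "lantern", step one produces "nternla"; step two turns that into "natlenr".
(Check on "uniform": → "iformun" → "infuomr" ✓)

natlenr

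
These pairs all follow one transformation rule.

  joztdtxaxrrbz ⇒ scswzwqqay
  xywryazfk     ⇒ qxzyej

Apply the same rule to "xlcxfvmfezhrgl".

weuledygqfk

The rule is to delete the first 3 characters, then shift every letter 1 place backward in the alphabet (wrapping around).
Starting from "xlcxfvmfezhrgl": after the first operation, "xfvmfezhrgl"; after the second, "weuledygqfk".
(Check on "xywryazfk": → "ryazfk" → "qxzyej" ✓)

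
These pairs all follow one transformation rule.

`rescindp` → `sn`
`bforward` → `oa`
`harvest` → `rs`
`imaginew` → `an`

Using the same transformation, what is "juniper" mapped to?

Each output is the input with this applied: keep one character in every 3, starting at position 3 (positions 3rd, 6th, 9th, ...).
So "juniper" becomes "ne".

ne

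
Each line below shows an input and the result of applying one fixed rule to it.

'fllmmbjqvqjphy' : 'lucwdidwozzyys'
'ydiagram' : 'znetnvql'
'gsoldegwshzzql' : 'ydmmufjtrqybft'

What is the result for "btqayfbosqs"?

fdfboslndgo

Rule — reverse the string, then shift every letter 13 places forward in the alphabet (wrapping around) — i.e. ROT13.
"btqayfbosqs" → "sqsobfyaqtb" → "fdfboslndgo".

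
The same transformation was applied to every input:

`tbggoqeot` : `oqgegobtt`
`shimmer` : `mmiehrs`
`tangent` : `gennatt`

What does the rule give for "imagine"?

gianmei

Rule — take characters alternately from the front and the back (1st, last, 2nd, 2nd-last, ...), then reverse the string.
Working it through for "imagine": intermediate "iemnaig", final "gianmei".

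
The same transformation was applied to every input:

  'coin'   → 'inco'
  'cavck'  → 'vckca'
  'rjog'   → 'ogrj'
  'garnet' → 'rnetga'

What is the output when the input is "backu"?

ckuba

The pattern: move the first 2 characters to the end (rotate left by 2).
So "backu" becomes "ckuba".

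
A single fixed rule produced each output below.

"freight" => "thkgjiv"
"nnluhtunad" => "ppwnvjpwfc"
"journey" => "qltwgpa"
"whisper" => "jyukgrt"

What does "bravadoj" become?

tdxcfclq

What's happening: swap each adjacent pair of characters (1↔2, 3↔4, ...), then shift every letter 2 places forward in the alphabet (wrapping around).
On "bravadoj": the first step gives "rbvadajo", and the second then gives "tdxcfclq".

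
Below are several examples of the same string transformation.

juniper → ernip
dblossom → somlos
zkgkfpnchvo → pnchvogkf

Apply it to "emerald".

The pattern: delete the first 2 characters, then move the first 3 characters to the end (rotate left by 3).
On "emerald" that produces "ldera".

ldera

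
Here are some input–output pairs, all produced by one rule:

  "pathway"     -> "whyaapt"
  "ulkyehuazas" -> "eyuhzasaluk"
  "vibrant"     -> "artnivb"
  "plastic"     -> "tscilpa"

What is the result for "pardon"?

The transformation: move the first 3 characters to the end (rotate left by 3), then swap each adjacent pair of characters (1↔2, 3↔4, ...).
Working it through for "pardon": intermediate "donpar", final "odpnra".

odpnra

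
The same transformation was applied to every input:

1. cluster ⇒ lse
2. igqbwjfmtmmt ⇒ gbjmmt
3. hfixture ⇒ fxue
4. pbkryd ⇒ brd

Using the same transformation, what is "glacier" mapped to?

What's happening: keep every other character starting from the second (positions 2nd, 4th, 6th, ...).
For "glacier" the result is "lce".

lce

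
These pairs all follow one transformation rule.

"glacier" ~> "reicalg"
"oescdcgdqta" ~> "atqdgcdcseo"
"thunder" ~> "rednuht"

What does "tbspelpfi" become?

What's happening: reverse the string.
For "tbspelpfi" the result is "ifplepsbt".

ifplepsbt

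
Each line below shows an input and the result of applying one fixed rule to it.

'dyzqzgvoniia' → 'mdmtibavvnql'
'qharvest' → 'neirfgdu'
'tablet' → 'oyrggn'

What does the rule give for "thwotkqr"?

jbgxdegu

The pattern: shift every letter 13 places forward in the alphabet (wrapping around) — i.e. ROT13, then move the first 2 characters to the end (rotate left by 2).
For "thwotkqr", step one produces "gujbgxde"; step two turns that into "jbgxdegu".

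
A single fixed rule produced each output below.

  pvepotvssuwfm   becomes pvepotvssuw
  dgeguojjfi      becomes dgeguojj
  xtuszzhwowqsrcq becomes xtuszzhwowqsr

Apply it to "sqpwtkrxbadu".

The transformation: delete the last 2 characters.
For "sqpwtkrxbadu" the result is "sqpwtkrxba".

sqpwtkrxba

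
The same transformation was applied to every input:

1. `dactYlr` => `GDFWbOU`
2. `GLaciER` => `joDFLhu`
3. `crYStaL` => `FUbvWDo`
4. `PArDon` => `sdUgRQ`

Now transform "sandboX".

VDQGERa

What's happening: flip the case of every letter, then shift every letter 3 places forward in the alphabet (wrapping around).
For "sandboX", step one produces "SANDBOx"; step two turns that into "VDQGERa".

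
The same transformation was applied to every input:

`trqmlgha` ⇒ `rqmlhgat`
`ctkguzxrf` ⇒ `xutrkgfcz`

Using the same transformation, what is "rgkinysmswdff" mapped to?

Each output is the input with this applied: sort the characters into reverse alphabetical order, then move the first character to the end.
For "rgkinysmswdff", step one produces "ywssrnmkigffd"; step two turns that into "wssrnmkigffdy".

wssrnmkigffdy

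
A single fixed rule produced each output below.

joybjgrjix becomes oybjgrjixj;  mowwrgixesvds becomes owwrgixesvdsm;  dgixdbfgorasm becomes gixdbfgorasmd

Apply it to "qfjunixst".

fjunixstq

The transformation: move the first character to the end.
For "qfjunixst" the result is "fjunixstq".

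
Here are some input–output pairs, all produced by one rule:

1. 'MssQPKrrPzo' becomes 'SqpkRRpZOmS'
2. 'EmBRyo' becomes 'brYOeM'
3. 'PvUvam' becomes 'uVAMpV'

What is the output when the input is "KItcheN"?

TCHEnki

The pattern: flip the case of every letter, then move the first 2 characters to the end (rotate left by 2).
Starting from "KItcheN": after the first operation, "kiTCHEn"; after the second, "TCHEnki".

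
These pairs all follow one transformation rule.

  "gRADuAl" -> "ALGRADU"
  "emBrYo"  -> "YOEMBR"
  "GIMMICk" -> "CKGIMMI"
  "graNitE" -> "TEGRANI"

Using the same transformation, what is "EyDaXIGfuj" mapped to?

UJEYDAXIGF

Each output is the input with this applied: move the last 2 characters to the front (rotate right by 2), then convert every letter to uppercase.
For "EyDaXIGfuj", step one produces "ujEyDaXIGf"; step two turns that into "UJEYDAXIGF".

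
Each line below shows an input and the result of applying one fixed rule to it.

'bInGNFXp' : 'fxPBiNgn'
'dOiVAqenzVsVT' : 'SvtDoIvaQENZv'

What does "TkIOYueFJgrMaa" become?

mAAtKioyUEfjGR

Each output is the input with this applied: flip the case of every letter, then move the last 3 characters to the front (rotate right by 3).
For "TkIOYueFJgrMaa", step one produces "tKioyUEfjGRmAA"; step two turns that into "mAAtKioyUEfjGR".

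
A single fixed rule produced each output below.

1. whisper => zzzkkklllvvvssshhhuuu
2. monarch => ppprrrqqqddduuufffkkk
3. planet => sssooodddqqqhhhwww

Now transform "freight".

iiiuuuhhhllljjjkkkwww

The rule is to shift every letter 3 places forward in the alphabet (wrapping around), then repeat every character 3 times.
"freight" → "iuhljkw" → "iiiuuuhhhllljjjkkkwww".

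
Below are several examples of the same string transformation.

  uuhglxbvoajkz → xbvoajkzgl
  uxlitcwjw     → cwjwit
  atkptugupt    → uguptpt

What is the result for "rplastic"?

ticas

Each output is the input with this applied: delete the first 3 characters, then move the first 2 characters to the end (rotate left by 2).
Starting from "rplastic": after the first operation, "astic"; after the second, "ticas".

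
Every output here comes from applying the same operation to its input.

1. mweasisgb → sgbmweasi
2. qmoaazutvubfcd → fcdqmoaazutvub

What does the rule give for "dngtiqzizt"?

The pattern: move the last 3 characters to the front (rotate right by 3).
For "dngtiqzizt" the result is "iztdngtiqz".

iztdngtiqz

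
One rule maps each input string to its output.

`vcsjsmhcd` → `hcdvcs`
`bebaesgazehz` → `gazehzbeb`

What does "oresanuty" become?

The transformation: move the first 3 characters to the end (rotate left by 3), then delete the first 3 characters.
Starting from "oresanuty": after the first operation, "sanutyore"; after the second, "utyore".

utyore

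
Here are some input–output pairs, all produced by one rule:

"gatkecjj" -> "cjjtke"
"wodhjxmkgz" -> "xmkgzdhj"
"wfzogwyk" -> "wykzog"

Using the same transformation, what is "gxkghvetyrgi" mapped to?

vetyrgikgh

Rule — delete the first 2 characters, then move the first 3 characters to the end (rotate left by 3).
Starting from "gxkghvetyrgi": after the first operation, "kghvetyrgi"; after the second, "vetyrgikgh".
(Check on "gatkecjj": → "tkecjj" → "cjjtke" ✓)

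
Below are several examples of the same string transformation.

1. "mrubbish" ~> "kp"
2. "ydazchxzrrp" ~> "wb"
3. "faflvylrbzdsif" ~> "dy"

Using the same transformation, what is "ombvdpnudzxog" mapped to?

The transformation: shift every letter 2 places backward in the alphabet (wrapping around), then keep only the first 2 characters.
"ombvdpnudzxog" → "mkztbnlsbxvme" → "mk".

mk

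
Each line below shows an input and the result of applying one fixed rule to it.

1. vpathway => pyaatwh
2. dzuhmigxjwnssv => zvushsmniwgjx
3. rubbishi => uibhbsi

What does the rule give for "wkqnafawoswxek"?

kkqenxawfsaow

The transformation: delete the first character, then take characters alternately from the front and the back (1st, last, 2nd, 2nd-last, ...).
Starting from "wkqnafawoswxek": after the first operation, "kqnafawoswxek"; after the second, "kkqenxawfsaow".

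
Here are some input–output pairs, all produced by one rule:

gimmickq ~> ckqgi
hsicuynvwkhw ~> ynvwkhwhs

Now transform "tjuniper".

What's happening: move the first 2 characters to the end (rotate left by 2), then delete the first 3 characters.
Applying both steps to "tjuniper": "unipertj", then "pertj".

pertj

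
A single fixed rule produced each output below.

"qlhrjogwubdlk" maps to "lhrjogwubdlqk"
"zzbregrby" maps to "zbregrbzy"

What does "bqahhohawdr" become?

In each case the input is transformed by: swap the first and last characters, then move the first character to the end.
Starting from "bqahhohawdr": after the first operation, "rqahhohawdb"; after the second, "qahhohawdbr".

qahhohawdbr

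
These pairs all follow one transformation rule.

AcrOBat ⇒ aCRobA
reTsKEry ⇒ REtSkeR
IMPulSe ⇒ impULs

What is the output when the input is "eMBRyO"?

Looking at the pairs, the operation is to delete the last character, then flip the case of every letter.
Working it through for "eMBRyO": intermediate "eMBRy", final "EmbrY".

EmbrY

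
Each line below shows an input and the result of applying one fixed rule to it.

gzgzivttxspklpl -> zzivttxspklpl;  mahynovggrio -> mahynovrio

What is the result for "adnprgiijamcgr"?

adnpriijamcr

Rule — remove every "g".
Applying that to "adnprgiijamcgr" gives "adnpriijamcr".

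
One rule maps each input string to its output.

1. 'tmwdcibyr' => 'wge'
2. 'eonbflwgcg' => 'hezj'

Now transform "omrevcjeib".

Looking at the pairs, the operation is to shift every letter 3 places forward in the alphabet (wrapping around), then keep one character in every 3, starting at position 1 (positions 1st, 4th, 7th, ...).
Working it through for "omrevcjeib": intermediate "rpuhyfmhle", final "rhme".

rhme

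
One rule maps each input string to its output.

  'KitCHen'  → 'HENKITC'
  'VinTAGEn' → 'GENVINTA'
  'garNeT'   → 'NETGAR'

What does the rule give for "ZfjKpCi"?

The transformation: move the last 3 characters to the front (rotate right by 3), then convert every letter to uppercase.
On "ZfjKpCi": the first step gives "pCiZfjK", and the second then gives "PCIZFJK".

PCIZFJK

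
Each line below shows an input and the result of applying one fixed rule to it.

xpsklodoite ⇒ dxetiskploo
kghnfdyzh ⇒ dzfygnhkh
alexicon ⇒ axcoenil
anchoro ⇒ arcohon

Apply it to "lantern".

Each output is the input with this applied: sort the characters into alphabetical order, then take characters alternately from the front and the back (1st, last, 2nd, 2nd-last, ...).
Working it through for "lantern": intermediate "aelnnrt", final "aterlnn".

aterlnn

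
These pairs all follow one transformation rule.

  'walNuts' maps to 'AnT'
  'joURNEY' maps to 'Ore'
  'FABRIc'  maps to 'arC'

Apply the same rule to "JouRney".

OrE

The transformation: keep every other character starting from the second (positions 2nd, 4th, 6th, ...), then flip the case of every letter.
For "JouRney" the result is "OrE".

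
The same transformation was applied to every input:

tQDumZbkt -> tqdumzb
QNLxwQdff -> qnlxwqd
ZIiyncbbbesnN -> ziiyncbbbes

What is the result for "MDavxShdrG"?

mdavxshd

What's happening: delete the last 2 characters, then convert every letter to lowercase.
For "MDavxShdrG", step one produces "MDavxShd"; step two turns that into "mdavxshd".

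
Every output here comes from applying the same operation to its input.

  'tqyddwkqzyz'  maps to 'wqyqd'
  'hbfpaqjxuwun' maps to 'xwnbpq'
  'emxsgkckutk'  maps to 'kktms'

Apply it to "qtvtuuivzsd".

uvstt

In each case the input is transformed by: keep every other character starting from the second (positions 2nd, 4th, 6th, ...), then move the last 3 characters to the front (rotate right by 3).
Applying both steps to "qtvtuuivzsd": "ttuvs", then "uvstt".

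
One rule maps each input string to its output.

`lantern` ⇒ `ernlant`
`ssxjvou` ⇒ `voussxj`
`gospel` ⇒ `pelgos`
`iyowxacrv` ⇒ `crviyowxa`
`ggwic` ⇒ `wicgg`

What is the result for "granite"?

Rule — move the last 3 characters to the front (rotate right by 3).
Applying that to "granite" gives "itegran".

itegran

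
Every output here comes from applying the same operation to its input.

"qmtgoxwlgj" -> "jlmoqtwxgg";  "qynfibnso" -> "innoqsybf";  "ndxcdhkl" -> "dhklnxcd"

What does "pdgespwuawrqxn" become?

egnppqrsuwwxad

The rule is to sort the characters into alphabetical order, then move the first 2 characters to the end (rotate left by 2).
For "pdgespwuawrqxn" the result is "egnppqrsuwwxad".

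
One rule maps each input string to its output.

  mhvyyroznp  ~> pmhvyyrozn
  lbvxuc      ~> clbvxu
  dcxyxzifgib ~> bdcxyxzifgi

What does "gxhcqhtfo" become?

In each case the input is transformed by: move the last character to the front.
Applying that to "gxhcqhtfo" gives "ogxhcqhtf".

ogxhcqhtf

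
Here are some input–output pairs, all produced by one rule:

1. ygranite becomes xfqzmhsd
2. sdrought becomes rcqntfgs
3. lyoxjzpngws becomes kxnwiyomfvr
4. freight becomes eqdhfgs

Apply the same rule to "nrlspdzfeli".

mqkrocyedkh

Rule — shift every letter 1 place backward in the alphabet (wrapping around).
"nrlspdzfeli" → "mqkrocyedkh".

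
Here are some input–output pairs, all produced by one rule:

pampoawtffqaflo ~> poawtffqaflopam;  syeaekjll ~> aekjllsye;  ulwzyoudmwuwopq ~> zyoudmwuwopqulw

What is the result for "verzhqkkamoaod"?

zhqkkamoaodver

Looking at the pairs, the operation is to move the first 3 characters to the end (rotate left by 3).
"verzhqkkamoaod" → "zhqkkamoaodver".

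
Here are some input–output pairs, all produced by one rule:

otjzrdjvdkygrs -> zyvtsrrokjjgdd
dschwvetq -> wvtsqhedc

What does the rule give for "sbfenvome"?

vsonmfeeb

Each output is the input with this applied: sort the characters into reverse alphabetical order.
"sbfenvome" → "vsonmfeeb".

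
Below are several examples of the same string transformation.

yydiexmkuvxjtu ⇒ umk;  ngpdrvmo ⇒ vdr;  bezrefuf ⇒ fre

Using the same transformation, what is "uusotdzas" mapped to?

odt

The rule is to take characters alternately from the front and the back (1st, last, 2nd, 2nd-last, ...), then keep only the last 3 characters.
Applying both steps to "uusotdzas": "usuaszodt", then "odt".
(Check on "yydiexmkuvxjtu": → "yuytdjixevxumk" → "umk" ✓)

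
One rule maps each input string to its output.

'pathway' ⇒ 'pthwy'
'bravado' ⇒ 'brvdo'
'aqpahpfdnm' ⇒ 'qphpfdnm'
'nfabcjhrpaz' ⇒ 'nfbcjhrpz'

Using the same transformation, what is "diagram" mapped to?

Each output is the input with this applied: remove every "a".
Applying that to "diagram" gives "digrm".

digrm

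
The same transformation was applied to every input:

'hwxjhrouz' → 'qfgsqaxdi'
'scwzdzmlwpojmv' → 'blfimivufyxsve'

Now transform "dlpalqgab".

Looking at the pairs, the operation is to shift every letter 9 places forward in the alphabet (wrapping around).
For "dlpalqgab" the result is "muyjuzpjk".

muyjuzpjk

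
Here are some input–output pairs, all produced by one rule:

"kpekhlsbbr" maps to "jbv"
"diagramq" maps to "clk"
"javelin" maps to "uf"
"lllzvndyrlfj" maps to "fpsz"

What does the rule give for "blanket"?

fe

In each case the input is transformed by: keep one character in every 3, starting at position 2 (positions 2nd, 5th, 8th, ...), then shift every letter 6 places backward in the alphabet (wrapping around).
"blanket" → "fe".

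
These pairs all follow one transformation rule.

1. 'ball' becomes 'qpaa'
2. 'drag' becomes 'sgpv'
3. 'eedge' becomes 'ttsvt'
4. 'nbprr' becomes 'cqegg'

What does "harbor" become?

Each output is the input with this applied: shift every letter 11 places backward in the alphabet (wrapping around).
"harbor" → "wpgqdg".

wpgqdg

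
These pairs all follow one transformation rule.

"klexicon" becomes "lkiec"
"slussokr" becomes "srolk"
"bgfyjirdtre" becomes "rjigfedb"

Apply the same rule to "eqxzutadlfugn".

Each output is the input with this applied: sort the characters into reverse alphabetical order, then delete the first 3 characters.
Applying both steps to "eqxzutadlfugn": "zxuutqnlgfeda", then "utqnlgfeda".

utqnlgfeda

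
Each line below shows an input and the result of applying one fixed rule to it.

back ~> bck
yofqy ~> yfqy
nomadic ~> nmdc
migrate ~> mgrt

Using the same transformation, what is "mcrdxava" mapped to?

What's happening: remove every vowel.
Applying that to "mcrdxava" gives "mcrdxv".

mcrdxv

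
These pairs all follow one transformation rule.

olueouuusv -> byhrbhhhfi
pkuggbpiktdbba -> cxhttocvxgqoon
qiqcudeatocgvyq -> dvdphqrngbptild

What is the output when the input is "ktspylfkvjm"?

What's happening: shift every letter 13 places forward in the alphabet (wrapping around) — i.e. ROT13.
So "ktspylfkvjm" becomes "xgfclysxiwz".

xgfclysxiwz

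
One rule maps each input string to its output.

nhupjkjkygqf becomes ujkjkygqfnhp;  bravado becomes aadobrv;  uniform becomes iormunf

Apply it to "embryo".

byoemr

Rule — move the first 3 characters to the end (rotate left by 3), then swap the first and last characters.
For "embryo", step one produces "ryoemb"; step two turns that into "byoemr".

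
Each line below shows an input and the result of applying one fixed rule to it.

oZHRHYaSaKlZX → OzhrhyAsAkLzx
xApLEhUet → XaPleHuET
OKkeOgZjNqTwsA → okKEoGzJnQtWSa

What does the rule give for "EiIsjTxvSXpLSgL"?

The transformation: flip the case of every letter.
Applying that to "EiIsjTxvSXpLSgL" gives "eIiSJtXVsxPlsGl".

eIiSJtXVsxPlsGl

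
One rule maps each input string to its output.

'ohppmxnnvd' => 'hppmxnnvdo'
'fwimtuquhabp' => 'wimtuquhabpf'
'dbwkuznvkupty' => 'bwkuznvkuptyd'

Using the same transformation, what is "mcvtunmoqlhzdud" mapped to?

cvtunmoqlhzdudm

Each output is the input with this applied: move the first character to the end.
On "mcvtunmoqlhzdud" that produces "cvtunmoqlhzdudm".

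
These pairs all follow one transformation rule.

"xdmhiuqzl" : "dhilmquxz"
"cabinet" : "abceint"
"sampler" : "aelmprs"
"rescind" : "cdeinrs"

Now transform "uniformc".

cfimnoru

Each output is the input with this applied: sort the characters into alphabetical order.
Applying that to "uniformc" gives "cfimnoru".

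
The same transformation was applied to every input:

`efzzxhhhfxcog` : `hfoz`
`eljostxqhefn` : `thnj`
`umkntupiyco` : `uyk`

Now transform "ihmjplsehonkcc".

The rule is to keep one character in every 3, starting at position 3 (positions 3rd, 6th, 9th, ...), then move the first character to the end.
So "ihmjplsehonkcc" becomes "lhkm".

lhkm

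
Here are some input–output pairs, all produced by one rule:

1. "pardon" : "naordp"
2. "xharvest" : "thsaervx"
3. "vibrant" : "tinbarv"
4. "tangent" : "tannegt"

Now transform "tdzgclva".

The pattern: take characters alternately from the front and the back (1st, last, 2nd, 2nd-last, ...), then move the first character to the end.
So "tdzgclva" becomes "advzlgct".

advzlgct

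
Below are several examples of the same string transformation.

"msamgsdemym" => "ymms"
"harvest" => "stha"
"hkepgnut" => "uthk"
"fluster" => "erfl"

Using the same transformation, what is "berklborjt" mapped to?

jtbe

What's happening: move the first 2 characters to the end (rotate left by 2), then keep only the last 4 characters.
Starting from "berklborjt": after the first operation, "rklborjtbe"; after the second, "jtbe".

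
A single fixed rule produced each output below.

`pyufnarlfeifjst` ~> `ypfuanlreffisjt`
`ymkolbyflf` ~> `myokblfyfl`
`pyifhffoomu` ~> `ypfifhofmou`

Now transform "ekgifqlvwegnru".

Each output is the input with this applied: swap each adjacent pair of characters (1↔2, 3↔4, ...).
On "ekgifqlvwegnru" that produces "keigqfvlewngur".

keigqfvlewngur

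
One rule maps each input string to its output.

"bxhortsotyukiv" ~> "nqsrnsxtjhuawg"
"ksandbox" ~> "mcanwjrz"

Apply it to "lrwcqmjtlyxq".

What's happening: shift every letter 1 place backward in the alphabet (wrapping around), then move the first 3 characters to the end (rotate left by 3).
"lrwcqmjtlyxq" → "bpliskxwpkqv".

bpliskxwpkqv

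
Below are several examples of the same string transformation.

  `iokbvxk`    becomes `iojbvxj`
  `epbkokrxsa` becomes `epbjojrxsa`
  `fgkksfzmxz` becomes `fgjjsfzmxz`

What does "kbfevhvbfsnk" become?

jbfevhvbfsnj

What's happening: replace every "k" with "j".
On "kbfevhvbfsnk" that produces "jbfevhvbfsnj".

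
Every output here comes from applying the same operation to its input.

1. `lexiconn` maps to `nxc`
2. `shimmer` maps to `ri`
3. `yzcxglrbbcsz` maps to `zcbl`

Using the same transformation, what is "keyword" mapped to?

What's happening: take characters alternately from the front and the back (1st, last, 2nd, 2nd-last, ...), then keep one character in every 3, starting at position 2 (positions 2nd, 5th, 8th, ...).
"keyword" → "kderyow" → "dy".
(Check on "yzcxglrbbcsz": → "yzzsccxbgblr" → "zcbl" ✓)

dy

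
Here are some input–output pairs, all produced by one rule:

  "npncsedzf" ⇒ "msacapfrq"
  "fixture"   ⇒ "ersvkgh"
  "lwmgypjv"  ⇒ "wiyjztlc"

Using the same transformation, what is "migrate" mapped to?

grzvten

The rule is to shift every letter 13 places forward in the alphabet (wrapping around) — i.e. ROT13, then move the last 2 characters to the front (rotate right by 2).
On "migrate": the first step gives "zvtengr", and the second then gives "grzvten".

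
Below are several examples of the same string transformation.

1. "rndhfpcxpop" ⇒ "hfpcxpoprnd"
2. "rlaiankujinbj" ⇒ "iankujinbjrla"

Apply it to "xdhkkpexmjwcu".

What's happening: move the first 3 characters to the end (rotate left by 3).
So "xdhkkpexmjwcu" becomes "kkpexmjwcuxdh".

kkpexmjwcuxdh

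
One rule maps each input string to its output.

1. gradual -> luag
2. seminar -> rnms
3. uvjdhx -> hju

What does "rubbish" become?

hibr

The transformation: keep every other character starting from the first (positions 1st, 3rd, 5th, ...), then reverse the string.
"rubbish" → "rbih" → "hibr".
(Check on "seminar": → "smnr" → "rnms" ✓)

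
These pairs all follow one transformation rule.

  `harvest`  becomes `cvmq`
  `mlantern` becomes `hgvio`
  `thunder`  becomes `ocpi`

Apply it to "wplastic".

Looking at the pairs, the operation is to shift every letter 5 places backward in the alphabet (wrapping around), then delete the last 3 characters.
Applying that to "wplastic" gives "rkgvn".

rkgvn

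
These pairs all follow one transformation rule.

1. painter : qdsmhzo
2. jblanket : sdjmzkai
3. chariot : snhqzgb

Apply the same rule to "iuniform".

The rule is to reverse the string, then shift every letter 1 place backward in the alphabet (wrapping around).
So "iuniform" becomes "lqnehmth".

lqnehmth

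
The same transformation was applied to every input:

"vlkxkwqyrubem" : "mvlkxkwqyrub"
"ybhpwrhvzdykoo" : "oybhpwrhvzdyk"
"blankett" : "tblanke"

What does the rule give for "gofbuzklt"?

What's happening: move the last 2 characters to the front (rotate right by 2), then delete the first character.
"gofbuzklt" → "ltgofbuzk" → "tgofbuzk".

tgofbuzk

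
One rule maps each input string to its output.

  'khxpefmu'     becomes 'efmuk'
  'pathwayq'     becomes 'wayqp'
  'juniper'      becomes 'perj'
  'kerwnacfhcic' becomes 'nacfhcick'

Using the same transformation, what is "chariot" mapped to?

iotc

The rule is to move the first character to the end, then delete the first 3 characters.
"chariot" → "hariotc" → "iotc".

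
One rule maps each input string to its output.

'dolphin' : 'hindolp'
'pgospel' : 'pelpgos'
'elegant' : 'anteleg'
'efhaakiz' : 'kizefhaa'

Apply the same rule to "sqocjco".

jcosqoc

The rule is to move the last 3 characters to the front (rotate right by 3).
For "sqocjco" the result is "jcosqoc".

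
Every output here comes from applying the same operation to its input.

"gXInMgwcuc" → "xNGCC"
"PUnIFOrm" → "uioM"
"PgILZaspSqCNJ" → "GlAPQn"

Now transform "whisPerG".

Looking at the pairs, the operation is to flip the case of every letter, then keep every other character starting from the second (positions 2nd, 4th, 6th, ...).
Doing the same to "whisPerG": "HSEg".

HSEg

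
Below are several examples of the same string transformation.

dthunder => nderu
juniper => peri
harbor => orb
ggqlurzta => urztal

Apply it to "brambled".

Looking at the pairs, the operation is to delete the first 3 characters, then move the first character to the end.
For "brambled" the result is "bledm".

bledm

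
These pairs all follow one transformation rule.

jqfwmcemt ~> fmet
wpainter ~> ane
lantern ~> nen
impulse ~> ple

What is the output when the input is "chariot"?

ait

Looking at the pairs, the operation is to keep every other character starting from the first (positions 1st, 3rd, 5th, ...), then delete the first character.
Applying both steps to "chariot": "cait", then "ait".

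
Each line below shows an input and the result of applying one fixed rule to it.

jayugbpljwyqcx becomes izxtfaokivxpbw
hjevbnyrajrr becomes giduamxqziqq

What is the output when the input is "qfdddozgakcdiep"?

Rule — shift every letter 1 place backward in the alphabet (wrapping around).
On "qfdddozgakcdiep" that produces "pecccnyfzjbchdo".

pecccnyfzjbchdo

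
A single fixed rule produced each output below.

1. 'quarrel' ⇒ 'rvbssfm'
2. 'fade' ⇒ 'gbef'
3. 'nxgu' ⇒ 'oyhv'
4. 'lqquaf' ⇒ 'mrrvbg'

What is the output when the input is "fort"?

gpsu

The transformation: shift every letter 1 place forward in the alphabet (wrapping around).
On "fort" that produces "gpsu".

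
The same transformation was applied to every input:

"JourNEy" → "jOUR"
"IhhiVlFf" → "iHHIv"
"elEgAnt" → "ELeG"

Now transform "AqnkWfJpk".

Rule — flip the case of every letter, then delete the last 3 characters.
On "AqnkWfJpk" that produces "aQNKwF".

aQNKwF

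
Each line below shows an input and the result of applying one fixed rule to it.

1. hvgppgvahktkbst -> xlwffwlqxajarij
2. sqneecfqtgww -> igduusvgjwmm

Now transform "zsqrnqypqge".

pighdgofgwu

In each case the input is transformed by: shift every letter 10 places backward in the alphabet (wrapping around).
Doing the same to "zsqrnqypqge": "pighdgofgwu".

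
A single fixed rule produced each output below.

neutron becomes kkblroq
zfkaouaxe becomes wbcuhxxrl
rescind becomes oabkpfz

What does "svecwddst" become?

pqspbazat

Rule — take characters alternately from the front and the back (1st, last, 2nd, 2nd-last, ...), then shift every letter 3 places backward in the alphabet (wrapping around).
Starting from "svecwddst": after the first operation, "stvsedcdw"; after the second, "pqspbazat".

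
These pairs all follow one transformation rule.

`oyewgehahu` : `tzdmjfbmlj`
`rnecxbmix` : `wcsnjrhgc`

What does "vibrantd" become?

ainygswf

The transformation: shift every letter 5 places forward in the alphabet (wrapping around), then take characters alternately from the front and the back (1st, last, 2nd, 2nd-last, ...).
Applying both steps to "vibrantd": "angwfsyi", then "ainygswf".
(Check on "rnecxbmix": → "wsjhcgrnc" → "wcsnjrhgc" ✓)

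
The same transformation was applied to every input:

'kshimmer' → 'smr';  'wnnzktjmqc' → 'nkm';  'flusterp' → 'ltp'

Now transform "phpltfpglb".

htg

The pattern: keep one character in every 3, starting at position 2 (positions 2nd, 5th, 8th, ...).
Applying that to "phpltfpglb" gives "htg".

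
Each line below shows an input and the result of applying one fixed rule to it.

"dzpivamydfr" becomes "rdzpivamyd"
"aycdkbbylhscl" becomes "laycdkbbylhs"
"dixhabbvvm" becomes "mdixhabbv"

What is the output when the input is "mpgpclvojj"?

jmpgpclvo

Rule — move the last 2 characters to the front (rotate right by 2), then delete the first character.
"mpgpclvojj" → "jjmpgpclvo" → "jmpgpclvo".
(Check on "dzpivamydfr": → "frdzpivamyd" → "rdzpivamyd" ✓)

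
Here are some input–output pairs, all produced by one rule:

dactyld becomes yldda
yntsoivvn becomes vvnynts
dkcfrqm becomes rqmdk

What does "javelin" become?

Rule — move the last 3 characters to the front (rotate right by 3), then delete the last 2 characters.
Applying that to "javelin" gives "linja".

linja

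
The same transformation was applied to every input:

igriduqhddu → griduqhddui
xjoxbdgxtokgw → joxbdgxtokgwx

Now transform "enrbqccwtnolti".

Rule — move the first character to the end.
Applying that to "enrbqccwtnolti" gives "nrbqccwtnoltie".

nrbqccwtnoltie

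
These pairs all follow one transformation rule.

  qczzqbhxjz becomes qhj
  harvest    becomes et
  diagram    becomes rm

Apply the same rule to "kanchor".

The pattern: keep every other character starting from the first (positions 1st, 3rd, 5th, ...), then delete the first 2 characters.
"kanchor" → "knhr" → "hr".

hr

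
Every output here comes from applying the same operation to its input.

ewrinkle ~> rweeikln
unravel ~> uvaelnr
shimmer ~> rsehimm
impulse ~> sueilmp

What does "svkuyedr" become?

vydekrsu

Looking at the pairs, the operation is to sort the characters into alphabetical order, then move the last 2 characters to the front (rotate right by 2).
For "svkuyedr", step one produces "dekrsuvy"; step two turns that into "vydekrsu".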